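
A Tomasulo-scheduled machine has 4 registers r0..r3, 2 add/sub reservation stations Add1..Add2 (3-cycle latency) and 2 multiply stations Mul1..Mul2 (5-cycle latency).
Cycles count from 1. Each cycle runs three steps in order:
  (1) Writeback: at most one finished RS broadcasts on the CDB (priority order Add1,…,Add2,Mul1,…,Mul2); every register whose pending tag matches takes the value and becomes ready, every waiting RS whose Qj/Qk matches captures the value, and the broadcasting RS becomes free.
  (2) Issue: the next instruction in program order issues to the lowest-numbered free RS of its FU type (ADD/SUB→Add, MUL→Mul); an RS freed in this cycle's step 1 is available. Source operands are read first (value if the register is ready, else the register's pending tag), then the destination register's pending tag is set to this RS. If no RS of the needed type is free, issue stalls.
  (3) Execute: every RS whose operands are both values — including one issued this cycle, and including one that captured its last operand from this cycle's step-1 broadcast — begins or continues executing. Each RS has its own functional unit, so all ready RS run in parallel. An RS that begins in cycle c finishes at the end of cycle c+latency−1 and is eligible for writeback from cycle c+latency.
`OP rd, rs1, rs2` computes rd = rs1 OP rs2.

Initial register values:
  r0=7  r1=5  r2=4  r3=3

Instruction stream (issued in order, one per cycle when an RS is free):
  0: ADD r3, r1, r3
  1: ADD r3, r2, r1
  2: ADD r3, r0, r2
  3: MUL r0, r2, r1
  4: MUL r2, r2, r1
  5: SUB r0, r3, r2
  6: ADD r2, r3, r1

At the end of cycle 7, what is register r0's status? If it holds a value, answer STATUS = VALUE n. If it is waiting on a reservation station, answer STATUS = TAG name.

cycle 1: issue ADD r3<-Add1 // r0:7,r1:5,r2:4,r3:Add1
cycle 2: issue ADD r3<-Add2 // r0:7,r1:5,r2:4,r3:Add2
cycle 3: stall // r0:7,r1:5,r2:4,r3:Add2
cycle 4: CDB Add1=8; issue ADD r3<-Add1 // r0:7,r1:5,r2:4,r3:Add1
cycle 5: CDB Add2=9; issue MUL r0<-Mul1 // r0:Mul1,r1:5,r2:4,r3:Add1
cycle 6: issue MUL r2<-Mul2 // r0:Mul1,r1:5,r2:Mul2,r3:Add1
cycle 7: CDB Add1=11; issue SUB r0<-Add1 // r0:Add1,r1:5,r2:Mul2,r3:11

STATUS = TAG Add1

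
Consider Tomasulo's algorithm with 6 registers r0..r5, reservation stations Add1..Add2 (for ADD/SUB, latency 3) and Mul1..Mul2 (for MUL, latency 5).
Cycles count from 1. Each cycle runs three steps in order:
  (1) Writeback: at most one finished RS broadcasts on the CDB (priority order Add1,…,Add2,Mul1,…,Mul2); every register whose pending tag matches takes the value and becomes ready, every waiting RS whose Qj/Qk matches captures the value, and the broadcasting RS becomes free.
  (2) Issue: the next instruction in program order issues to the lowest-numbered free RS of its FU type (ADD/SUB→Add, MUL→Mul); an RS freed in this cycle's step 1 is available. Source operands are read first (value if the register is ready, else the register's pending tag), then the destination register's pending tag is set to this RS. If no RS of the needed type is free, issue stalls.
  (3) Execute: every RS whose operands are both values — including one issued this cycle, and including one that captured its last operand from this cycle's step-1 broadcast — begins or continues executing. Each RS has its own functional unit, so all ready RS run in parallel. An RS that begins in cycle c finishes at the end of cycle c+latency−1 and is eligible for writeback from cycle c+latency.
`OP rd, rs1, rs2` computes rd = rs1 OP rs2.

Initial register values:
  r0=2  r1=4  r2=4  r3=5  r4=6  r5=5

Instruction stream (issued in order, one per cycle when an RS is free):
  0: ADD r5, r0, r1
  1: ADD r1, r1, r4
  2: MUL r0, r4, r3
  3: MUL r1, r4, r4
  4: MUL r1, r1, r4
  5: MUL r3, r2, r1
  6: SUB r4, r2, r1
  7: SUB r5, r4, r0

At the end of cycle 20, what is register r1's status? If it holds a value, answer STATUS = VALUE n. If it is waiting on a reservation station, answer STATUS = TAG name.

STATUS = VALUE 216

c1: issue ADD r5<-Add1 | r0:2,r1:4,r2:4,r3:5,r4:6,r5:Add1
c2: issue ADD r1<-Add2 | r0:2,r1:Add2,r2:4,r3:5,r4:6,r5:Add1
c3: issue MUL r0<-Mul1 | r0:Mul1,r1:Add2,r2:4,r3:5,r4:6,r5:Add1
c4: CDB Add1=6; issue MUL r1<-Mul2 | r0:Mul1,r1:Mul2,r2:4,r3:5,r4:6,r5:6
c5: CDB Add2=10; stall | r0:Mul1,r1:Mul2,r2:4,r3:5,r4:6,r5:6
c6: stall | r0:Mul1,r1:Mul2,r2:4,r3:5,r4:6,r5:6
c7: stall | r0:Mul1,r1:Mul2,r2:4,r3:5,r4:6,r5:6
c8: CDB Mul1=30; issue MUL r1<-Mul1 | r0:30,r1:Mul1,r2:4,r3:5,r4:6,r5:6
c9: CDB Mul2=36; issue MUL r3<-Mul2 | r0:30,r1:Mul1,r2:4,r3:Mul2,r4:6,r5:6
c10: issue SUB r4<-Add1 | r0:30,r1:Mul1,r2:4,r3:Mul2,r4:Add1,r5:6
c11: issue SUB r5<-Add2 | r0:30,r1:Mul1,r2:4,r3:Mul2,r4:Add1,r5:Add2
c12: - | r0:30,r1:Mul1,r2:4,r3:Mul2,r4:Add1,r5:Add2
c13: - | r0:30,r1:Mul1,r2:4,r3:Mul2,r4:Add1,r5:Add2
c14: CDB Mul1=216 | r0:30,r1:216,r2:4,r3:Mul2,r4:Add1,r5:Add2
c15: - | r0:30,r1:216,r2:4,r3:Mul2,r4:Add1,r5:Add2
c16: - | r0:30,r1:216,r2:4,r3:Mul2,r4:Add1,r5:Add2
c17: CDB Add1=-212 | r0:30,r1:216,r2:4,r3:Mul2,r4:-212,r5:Add2
c18: - | r0:30,r1:216,r2:4,r3:Mul2,r4:-212,r5:Add2
c19: CDB Mul2=864 | r0:30,r1:216,r2:4,r3:864,r4:-212,r5:Add2
c20: CDB Add2=-242 | r0:30,r1:216,r2:4,r3:864,r4:-212,r5:-242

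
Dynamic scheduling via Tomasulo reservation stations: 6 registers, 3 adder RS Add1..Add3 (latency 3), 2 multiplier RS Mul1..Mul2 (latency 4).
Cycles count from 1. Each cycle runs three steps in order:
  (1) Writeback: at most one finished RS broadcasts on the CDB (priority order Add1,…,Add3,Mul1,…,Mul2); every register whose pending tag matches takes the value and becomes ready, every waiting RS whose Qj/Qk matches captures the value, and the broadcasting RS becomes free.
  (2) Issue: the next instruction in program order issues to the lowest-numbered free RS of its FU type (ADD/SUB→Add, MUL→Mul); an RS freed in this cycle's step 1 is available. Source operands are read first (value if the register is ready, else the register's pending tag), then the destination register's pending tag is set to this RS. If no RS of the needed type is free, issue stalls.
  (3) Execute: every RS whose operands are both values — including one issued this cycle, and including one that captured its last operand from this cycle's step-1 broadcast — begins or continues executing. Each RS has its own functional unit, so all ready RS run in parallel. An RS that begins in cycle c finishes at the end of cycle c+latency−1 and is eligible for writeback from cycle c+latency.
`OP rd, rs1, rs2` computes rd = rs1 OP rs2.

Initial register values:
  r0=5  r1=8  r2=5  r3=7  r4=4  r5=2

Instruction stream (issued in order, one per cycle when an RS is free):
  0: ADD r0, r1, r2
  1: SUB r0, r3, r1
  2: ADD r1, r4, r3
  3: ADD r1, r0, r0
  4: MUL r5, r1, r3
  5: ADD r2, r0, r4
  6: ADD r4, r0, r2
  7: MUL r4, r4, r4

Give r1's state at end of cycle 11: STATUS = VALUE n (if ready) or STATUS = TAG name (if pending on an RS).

c1: issue ADD r0<-Add1 | r0:Add1,r1:8,r2:5,r3:7,r4:4,r5:2
c2: issue SUB r0<-Add2 | r0:Add2,r1:8,r2:5,r3:7,r4:4,r5:2
c3: issue ADD r1<-Add3 | r0:Add2,r1:Add3,r2:5,r3:7,r4:4,r5:2
c4: CDB Add1=13; issue ADD r1<-Add1 | r0:Add2,r1:Add1,r2:5,r3:7,r4:4,r5:2
c5: CDB Add2=-1; issue MUL r5<-Mul1 | r0:-1,r1:Add1,r2:5,r3:7,r4:4,r5:Mul1
c6: CDB Add3=11; issue ADD r2<-Add2 | r0:-1,r1:Add1,r2:Add2,r3:7,r4:4,r5:Mul1
c7: issue ADD r4<-Add3 | r0:-1,r1:Add1,r2:Add2,r3:7,r4:Add3,r5:Mul1
c8: CDB Add1=-2; issue MUL r4<-Mul2 | r0:-1,r1:-2,r2:Add2,r3:7,r4:Mul2,r5:Mul1
c9: CDB Add2=3 | r0:-1,r1:-2,r2:3,r3:7,r4:Mul2,r5:Mul1
c10: - | r0:-1,r1:-2,r2:3,r3:7,r4:Mul2,r5:Mul1
c11: - | r0:-1,r1:-2,r2:3,r3:7,r4:Mul2,r5:Mul1

STATUS = VALUE -2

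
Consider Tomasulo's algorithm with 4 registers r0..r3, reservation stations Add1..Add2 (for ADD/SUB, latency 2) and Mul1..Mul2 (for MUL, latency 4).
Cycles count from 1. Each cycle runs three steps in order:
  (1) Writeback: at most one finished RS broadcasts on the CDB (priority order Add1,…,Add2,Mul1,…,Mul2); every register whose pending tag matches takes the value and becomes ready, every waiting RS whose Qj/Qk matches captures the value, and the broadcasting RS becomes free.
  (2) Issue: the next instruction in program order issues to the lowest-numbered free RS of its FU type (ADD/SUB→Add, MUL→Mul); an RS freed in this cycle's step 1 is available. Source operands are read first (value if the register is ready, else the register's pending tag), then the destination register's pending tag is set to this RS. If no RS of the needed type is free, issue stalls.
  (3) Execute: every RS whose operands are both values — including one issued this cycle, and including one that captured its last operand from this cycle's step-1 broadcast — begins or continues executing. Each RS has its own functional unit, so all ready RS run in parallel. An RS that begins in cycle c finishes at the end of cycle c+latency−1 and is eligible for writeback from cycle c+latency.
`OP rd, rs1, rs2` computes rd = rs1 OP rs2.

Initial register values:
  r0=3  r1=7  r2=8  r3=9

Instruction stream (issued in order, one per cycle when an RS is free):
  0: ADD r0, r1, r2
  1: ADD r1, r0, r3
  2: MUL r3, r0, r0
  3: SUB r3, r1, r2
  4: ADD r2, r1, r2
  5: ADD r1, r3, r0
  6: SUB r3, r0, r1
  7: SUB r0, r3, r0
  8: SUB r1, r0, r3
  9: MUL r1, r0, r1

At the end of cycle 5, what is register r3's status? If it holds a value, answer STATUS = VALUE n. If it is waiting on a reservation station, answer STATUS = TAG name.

STATUS = TAG Add1

  c1: issue ADD r0<-Add1  regs: r0:Add1,r1:7,r2:8,r3:9
  c2: issue ADD r1<-Add2  regs: r0:Add1,r1:Add2,r2:8,r3:9
  c3: CDB Add1=15; issue MUL r3<-Mul1  regs: r0:15,r1:Add2,r2:8,r3:Mul1
  c4: issue SUB r3<-Add1  regs: r0:15,r1:Add2,r2:8,r3:Add1
  c5: CDB Add2=24; issue ADD r2<-Add2  regs: r0:15,r1:24,r2:Add2,r3:Add1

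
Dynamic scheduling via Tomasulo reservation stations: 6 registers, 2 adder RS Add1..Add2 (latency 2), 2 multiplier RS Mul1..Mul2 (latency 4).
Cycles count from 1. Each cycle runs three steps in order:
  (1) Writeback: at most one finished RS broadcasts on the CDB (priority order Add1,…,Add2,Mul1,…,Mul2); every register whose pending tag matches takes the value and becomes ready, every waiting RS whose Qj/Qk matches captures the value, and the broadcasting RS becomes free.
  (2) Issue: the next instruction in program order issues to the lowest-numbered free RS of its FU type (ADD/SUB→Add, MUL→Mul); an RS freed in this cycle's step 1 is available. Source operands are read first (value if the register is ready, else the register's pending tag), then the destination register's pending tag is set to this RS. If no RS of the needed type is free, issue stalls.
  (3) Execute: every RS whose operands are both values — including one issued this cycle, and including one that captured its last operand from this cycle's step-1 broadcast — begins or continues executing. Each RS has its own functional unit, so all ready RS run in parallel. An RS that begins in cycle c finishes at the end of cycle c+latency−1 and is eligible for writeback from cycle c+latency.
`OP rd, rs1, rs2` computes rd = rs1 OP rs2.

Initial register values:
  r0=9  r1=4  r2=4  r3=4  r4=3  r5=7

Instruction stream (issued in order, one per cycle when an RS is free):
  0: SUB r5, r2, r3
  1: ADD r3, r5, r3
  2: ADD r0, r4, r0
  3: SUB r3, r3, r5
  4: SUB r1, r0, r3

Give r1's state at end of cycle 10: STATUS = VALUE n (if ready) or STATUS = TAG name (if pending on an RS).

STATUS = VALUE 8

cycle 1: issue SUB r5<-Add1 // r0:9,r1:4,r2:4,r3:4,r4:3,r5:Add1
cycle 2: issue ADD r3<-Add2 // r0:9,r1:4,r2:4,r3:Add2,r4:3,r5:Add1
cycle 3: CDB Add1=0; issue ADD r0<-Add1 // r0:Add1,r1:4,r2:4,r3:Add2,r4:3,r5:0
cycle 4: stall // r0:Add1,r1:4,r2:4,r3:Add2,r4:3,r5:0
cycle 5: CDB Add1=12; issue SUB r3<-Add1 // r0:12,r1:4,r2:4,r3:Add1,r4:3,r5:0
cycle 6: CDB Add2=4; issue SUB r1<-Add2 // r0:12,r1:Add2,r2:4,r3:Add1,r4:3,r5:0
cycle 7: - // r0:12,r1:Add2,r2:4,r3:Add1,r4:3,r5:0
cycle 8: CDB Add1=4 // r0:12,r1:Add2,r2:4,r3:4,r4:3,r5:0
cycle 9: - // r0:12,r1:Add2,r2:4,r3:4,r4:3,r5:0
cycle 10: CDB Add2=8 // r0:12,r1:8,r2:4,r3:4,r4:3,r5:0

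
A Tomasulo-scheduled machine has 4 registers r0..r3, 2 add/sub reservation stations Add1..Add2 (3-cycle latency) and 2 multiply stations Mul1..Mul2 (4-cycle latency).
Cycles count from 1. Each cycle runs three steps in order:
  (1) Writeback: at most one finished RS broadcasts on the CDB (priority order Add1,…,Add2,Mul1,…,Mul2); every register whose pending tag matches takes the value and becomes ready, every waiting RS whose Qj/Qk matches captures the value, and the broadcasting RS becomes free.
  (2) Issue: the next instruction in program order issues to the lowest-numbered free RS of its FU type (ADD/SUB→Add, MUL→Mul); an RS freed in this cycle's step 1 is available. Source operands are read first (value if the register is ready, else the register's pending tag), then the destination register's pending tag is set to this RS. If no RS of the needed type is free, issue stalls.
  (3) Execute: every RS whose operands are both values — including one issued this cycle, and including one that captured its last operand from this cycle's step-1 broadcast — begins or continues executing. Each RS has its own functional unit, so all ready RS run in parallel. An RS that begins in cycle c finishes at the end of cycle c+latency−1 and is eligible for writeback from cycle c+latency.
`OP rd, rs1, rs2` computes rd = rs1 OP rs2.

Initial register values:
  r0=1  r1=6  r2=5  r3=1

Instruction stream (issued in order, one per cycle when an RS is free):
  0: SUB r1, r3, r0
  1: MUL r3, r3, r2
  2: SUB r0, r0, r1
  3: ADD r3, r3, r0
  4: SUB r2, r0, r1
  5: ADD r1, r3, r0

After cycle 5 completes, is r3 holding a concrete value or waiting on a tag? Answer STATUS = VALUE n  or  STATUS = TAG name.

  c1: issue SUB r1<-Add1  regs: r0:1,r1:Add1,r2:5,r3:1
  c2: issue MUL r3<-Mul1  regs: r0:1,r1:Add1,r2:5,r3:Mul1
  c3: issue SUB r0<-Add2  regs: r0:Add2,r1:Add1,r2:5,r3:Mul1
  c4: CDB Add1=0; issue ADD r3<-Add1  regs: r0:Add2,r1:0,r2:5,r3:Add1
  c5: stall  regs: r0:Add2,r1:0,r2:5,r3:Add1

STATUS = TAG Add1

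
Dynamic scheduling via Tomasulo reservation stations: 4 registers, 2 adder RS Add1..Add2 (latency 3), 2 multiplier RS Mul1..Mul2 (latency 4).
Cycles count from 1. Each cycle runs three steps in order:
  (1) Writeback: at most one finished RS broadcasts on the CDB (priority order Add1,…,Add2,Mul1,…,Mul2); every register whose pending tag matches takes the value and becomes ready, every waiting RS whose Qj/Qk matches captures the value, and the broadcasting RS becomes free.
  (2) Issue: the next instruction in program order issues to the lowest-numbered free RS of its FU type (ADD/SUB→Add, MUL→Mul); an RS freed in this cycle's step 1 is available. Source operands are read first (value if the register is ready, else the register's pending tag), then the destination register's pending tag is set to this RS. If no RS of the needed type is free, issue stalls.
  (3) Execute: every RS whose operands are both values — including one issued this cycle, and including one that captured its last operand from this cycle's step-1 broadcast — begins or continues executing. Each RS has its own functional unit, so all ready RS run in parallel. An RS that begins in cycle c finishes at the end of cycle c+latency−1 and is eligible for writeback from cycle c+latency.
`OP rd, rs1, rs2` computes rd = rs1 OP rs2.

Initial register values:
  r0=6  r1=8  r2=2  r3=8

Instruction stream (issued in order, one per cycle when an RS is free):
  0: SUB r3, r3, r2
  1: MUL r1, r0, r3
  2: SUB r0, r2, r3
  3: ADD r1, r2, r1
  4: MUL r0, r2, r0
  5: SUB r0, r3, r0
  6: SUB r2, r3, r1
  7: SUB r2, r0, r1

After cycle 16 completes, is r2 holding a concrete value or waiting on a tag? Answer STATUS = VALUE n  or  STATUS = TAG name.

cycle 1: issue SUB r3<-Add1 // r0:6,r1:8,r2:2,r3:Add1
cycle 2: issue MUL r1<-Mul1 // r0:6,r1:Mul1,r2:2,r3:Add1
cycle 3: issue SUB r0<-Add2 // r0:Add2,r1:Mul1,r2:2,r3:Add1
cycle 4: CDB Add1=6; issue ADD r1<-Add1 // r0:Add2,r1:Add1,r2:2,r3:6
cycle 5: issue MUL r0<-Mul2 // r0:Mul2,r1:Add1,r2:2,r3:6
cycle 6: stall // r0:Mul2,r1:Add1,r2:2,r3:6
cycle 7: CDB Add2=-4; issue SUB r0<-Add2 // r0:Add2,r1:Add1,r2:2,r3:6
cycle 8: CDB Mul1=36; stall // r0:Add2,r1:Add1,r2:2,r3:6
cycle 9: stall // r0:Add2,r1:Add1,r2:2,r3:6
cycle 10: stall // r0:Add2,r1:Add1,r2:2,r3:6
cycle 11: CDB Add1=38; issue SUB r2<-Add1 // r0:Add2,r1:38,r2:Add1,r3:6
cycle 12: CDB Mul2=-8; stall // r0:Add2,r1:38,r2:Add1,r3:6
cycle 13: stall // r0:Add2,r1:38,r2:Add1,r3:6
cycle 14: CDB Add1=-32; issue SUB r2<-Add1 // r0:Add2,r1:38,r2:Add1,r3:6
cycle 15: CDB Add2=14 // r0:14,r1:38,r2:Add1,r3:6
cycle 16: - // r0:14,r1:38,r2:Add1,r3:6

STATUS = TAG Add1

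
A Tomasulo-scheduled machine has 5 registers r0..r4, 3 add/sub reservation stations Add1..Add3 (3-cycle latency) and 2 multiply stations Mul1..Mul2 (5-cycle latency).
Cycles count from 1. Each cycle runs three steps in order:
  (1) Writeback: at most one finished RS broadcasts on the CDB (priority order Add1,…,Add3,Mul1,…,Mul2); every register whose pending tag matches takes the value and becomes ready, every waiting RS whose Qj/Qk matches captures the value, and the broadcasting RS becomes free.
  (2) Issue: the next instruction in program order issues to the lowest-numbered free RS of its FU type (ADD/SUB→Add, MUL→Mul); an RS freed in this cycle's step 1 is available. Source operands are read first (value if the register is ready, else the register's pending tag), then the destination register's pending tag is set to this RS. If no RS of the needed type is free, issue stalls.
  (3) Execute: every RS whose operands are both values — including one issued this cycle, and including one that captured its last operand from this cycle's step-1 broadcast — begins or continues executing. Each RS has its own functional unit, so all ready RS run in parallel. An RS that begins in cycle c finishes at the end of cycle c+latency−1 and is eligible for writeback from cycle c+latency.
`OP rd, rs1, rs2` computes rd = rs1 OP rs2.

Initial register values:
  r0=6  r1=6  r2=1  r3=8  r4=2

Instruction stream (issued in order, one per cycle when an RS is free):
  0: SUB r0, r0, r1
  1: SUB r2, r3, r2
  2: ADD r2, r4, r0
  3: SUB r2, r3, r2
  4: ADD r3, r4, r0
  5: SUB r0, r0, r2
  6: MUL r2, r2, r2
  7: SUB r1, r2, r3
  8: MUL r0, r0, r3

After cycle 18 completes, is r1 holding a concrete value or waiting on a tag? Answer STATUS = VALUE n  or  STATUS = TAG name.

STATUS = VALUE 34

cycle 1: issue SUB r0<-Add1 // r0:Add1,r1:6,r2:1,r3:8,r4:2
cycle 2: issue SUB r2<-Add2 // r0:Add1,r1:6,r2:Add2,r3:8,r4:2
cycle 3: issue ADD r2<-Add3 // r0:Add1,r1:6,r2:Add3,r3:8,r4:2
cycle 4: CDB Add1=0; issue SUB r2<-Add1 // r0:0,r1:6,r2:Add1,r3:8,r4:2
cycle 5: CDB Add2=7; issue ADD r3<-Add2 // r0:0,r1:6,r2:Add1,r3:Add2,r4:2
cycle 6: stall // r0:0,r1:6,r2:Add1,r3:Add2,r4:2
cycle 7: CDB Add3=2; issue SUB r0<-Add3 // r0:Add3,r1:6,r2:Add1,r3:Add2,r4:2
cycle 8: CDB Add2=2; issue MUL r2<-Mul1 // r0:Add3,r1:6,r2:Mul1,r3:2,r4:2
cycle 9: issue SUB r1<-Add2 // r0:Add3,r1:Add2,r2:Mul1,r3:2,r4:2
cycle 10: CDB Add1=6; issue MUL r0<-Mul2 // r0:Mul2,r1:Add2,r2:Mul1,r3:2,r4:2
cycle 11: - // r0:Mul2,r1:Add2,r2:Mul1,r3:2,r4:2
cycle 12: - // r0:Mul2,r1:Add2,r2:Mul1,r3:2,r4:2
cycle 13: CDB Add3=-6 // r0:Mul2,r1:Add2,r2:Mul1,r3:2,r4:2
cycle 14: - // r0:Mul2,r1:Add2,r2:Mul1,r3:2,r4:2
cycle 15: CDB Mul1=36 // r0:Mul2,r1:Add2,r2:36,r3:2,r4:2
cycle 16: - // r0:Mul2,r1:Add2,r2:36,r3:2,r4:2
cycle 17: - // r0:Mul2,r1:Add2,r2:36,r3:2,r4:2
cycle 18: CDB Add2=34 // r0:Mul2,r1:34,r2:36,r3:2,r4:2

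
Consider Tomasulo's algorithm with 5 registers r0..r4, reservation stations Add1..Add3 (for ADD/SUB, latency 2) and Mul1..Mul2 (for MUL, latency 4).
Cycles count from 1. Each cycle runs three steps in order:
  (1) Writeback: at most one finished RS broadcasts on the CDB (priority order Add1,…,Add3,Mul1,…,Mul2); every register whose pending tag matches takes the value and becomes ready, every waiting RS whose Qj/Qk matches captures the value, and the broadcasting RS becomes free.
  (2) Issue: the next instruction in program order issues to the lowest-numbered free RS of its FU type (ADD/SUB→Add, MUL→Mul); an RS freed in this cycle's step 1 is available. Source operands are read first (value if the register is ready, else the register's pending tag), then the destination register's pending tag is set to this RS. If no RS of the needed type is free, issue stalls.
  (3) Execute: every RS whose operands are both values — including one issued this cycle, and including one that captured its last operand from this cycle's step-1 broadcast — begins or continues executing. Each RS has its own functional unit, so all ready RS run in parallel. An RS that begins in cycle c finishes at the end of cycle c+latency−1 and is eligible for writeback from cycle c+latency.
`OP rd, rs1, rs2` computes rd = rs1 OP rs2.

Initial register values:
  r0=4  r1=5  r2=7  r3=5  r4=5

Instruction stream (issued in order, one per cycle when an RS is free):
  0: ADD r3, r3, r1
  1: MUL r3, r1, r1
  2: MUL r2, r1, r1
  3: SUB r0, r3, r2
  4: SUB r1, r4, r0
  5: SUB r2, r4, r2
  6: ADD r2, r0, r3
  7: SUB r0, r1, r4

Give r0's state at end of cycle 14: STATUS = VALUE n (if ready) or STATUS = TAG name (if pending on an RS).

STATUS = VALUE 0

  c1: issue ADD r3<-Add1  regs: r0:4,r1:5,r2:7,r3:Add1,r4:5
  c2: issue MUL r3<-Mul1  regs: r0:4,r1:5,r2:7,r3:Mul1,r4:5
  c3: CDB Add1=10; issue MUL r2<-Mul2  regs: r0:4,r1:5,r2:Mul2,r3:Mul1,r4:5
  c4: issue SUB r0<-Add1  regs: r0:Add1,r1:5,r2:Mul2,r3:Mul1,r4:5
  c5: issue SUB r1<-Add2  regs: r0:Add1,r1:Add2,r2:Mul2,r3:Mul1,r4:5
  c6: CDB Mul1=25; issue SUB r2<-Add3  regs: r0:Add1,r1:Add2,r2:Add3,r3:25,r4:5
  c7: CDB Mul2=25; stall  regs: r0:Add1,r1:Add2,r2:Add3,r3:25,r4:5
  c8: stall  regs: r0:Add1,r1:Add2,r2:Add3,r3:25,r4:5
  c9: CDB Add1=0; issue ADD r2<-Add1  regs: r0:0,r1:Add2,r2:Add1,r3:25,r4:5
  c10: CDB Add3=-20; issue SUB r0<-Add3  regs: r0:Add3,r1:Add2,r2:Add1,r3:25,r4:5
  c11: CDB Add1=25  regs: r0:Add3,r1:Add2,r2:25,r3:25,r4:5
  c12: CDB Add2=5  regs: r0:Add3,r1:5,r2:25,r3:25,r4:5
  c13: -  regs: r0:Add3,r1:5,r2:25,r3:25,r4:5
  c14: CDB Add3=0  regs: r0:0,r1:5,r2:25,r3:25,r4:5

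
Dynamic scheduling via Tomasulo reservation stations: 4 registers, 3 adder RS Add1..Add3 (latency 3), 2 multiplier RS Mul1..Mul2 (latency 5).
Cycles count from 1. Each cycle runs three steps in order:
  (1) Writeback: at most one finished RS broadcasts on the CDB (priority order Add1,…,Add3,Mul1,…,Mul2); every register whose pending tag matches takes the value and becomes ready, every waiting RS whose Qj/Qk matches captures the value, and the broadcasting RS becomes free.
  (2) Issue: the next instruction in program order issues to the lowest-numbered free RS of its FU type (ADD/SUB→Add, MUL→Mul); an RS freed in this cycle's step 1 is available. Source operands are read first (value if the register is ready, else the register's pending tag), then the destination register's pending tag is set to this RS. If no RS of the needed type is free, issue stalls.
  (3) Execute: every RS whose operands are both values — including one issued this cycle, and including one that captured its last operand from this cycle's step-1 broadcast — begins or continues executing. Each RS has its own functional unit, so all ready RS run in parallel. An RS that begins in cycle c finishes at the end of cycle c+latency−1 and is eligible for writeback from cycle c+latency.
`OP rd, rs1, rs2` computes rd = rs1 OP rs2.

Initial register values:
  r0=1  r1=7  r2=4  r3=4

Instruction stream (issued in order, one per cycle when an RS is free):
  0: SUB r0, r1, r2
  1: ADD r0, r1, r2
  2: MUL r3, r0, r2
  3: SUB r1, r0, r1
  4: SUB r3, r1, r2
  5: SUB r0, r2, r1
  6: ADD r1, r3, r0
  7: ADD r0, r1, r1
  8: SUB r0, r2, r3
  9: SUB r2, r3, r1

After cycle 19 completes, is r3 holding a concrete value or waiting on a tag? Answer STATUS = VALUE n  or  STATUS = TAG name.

  c1: issue SUB r0<-Add1  regs: r0:Add1,r1:7,r2:4,r3:4
  c2: issue ADD r0<-Add2  regs: r0:Add2,r1:7,r2:4,r3:4
  c3: issue MUL r3<-Mul1  regs: r0:Add2,r1:7,r2:4,r3:Mul1
  c4: CDB Add1=3; issue SUB r1<-Add1  regs: r0:Add2,r1:Add1,r2:4,r3:Mul1
  c5: CDB Add2=11; issue SUB r3<-Add2  regs: r0:11,r1:Add1,r2:4,r3:Add2
  c6: issue SUB r0<-Add3  regs: r0:Add3,r1:Add1,r2:4,r3:Add2
  c7: stall  regs: r0:Add3,r1:Add1,r2:4,r3:Add2
  c8: CDB Add1=4; issue ADD r1<-Add1  regs: r0:Add3,r1:Add1,r2:4,r3:Add2
  c9: stall  regs: r0:Add3,r1:Add1,r2:4,r3:Add2
  c10: CDB Mul1=44; stall  regs: r0:Add3,r1:Add1,r2:4,r3:Add2
  c11: CDB Add2=0; issue ADD r0<-Add2  regs: r0:Add2,r1:Add1,r2:4,r3:0
  c12: CDB Add3=0; issue SUB r0<-Add3  regs: r0:Add3,r1:Add1,r2:4,r3:0
  c13: stall  regs: r0:Add3,r1:Add1,r2:4,r3:0
  c14: stall  regs: r0:Add3,r1:Add1,r2:4,r3:0
  c15: CDB Add1=0; issue SUB r2<-Add1  regs: r0:Add3,r1:0,r2:Add1,r3:0
  c16: CDB Add3=4  regs: r0:4,r1:0,r2:Add1,r3:0
  c17: -  regs: r0:4,r1:0,r2:Add1,r3:0
  c18: CDB Add1=0  regs: r0:4,r1:0,r2:0,r3:0
  c19: CDB Add2=0  regs: r0:4,r1:0,r2:0,r3:0

STATUS = VALUE 0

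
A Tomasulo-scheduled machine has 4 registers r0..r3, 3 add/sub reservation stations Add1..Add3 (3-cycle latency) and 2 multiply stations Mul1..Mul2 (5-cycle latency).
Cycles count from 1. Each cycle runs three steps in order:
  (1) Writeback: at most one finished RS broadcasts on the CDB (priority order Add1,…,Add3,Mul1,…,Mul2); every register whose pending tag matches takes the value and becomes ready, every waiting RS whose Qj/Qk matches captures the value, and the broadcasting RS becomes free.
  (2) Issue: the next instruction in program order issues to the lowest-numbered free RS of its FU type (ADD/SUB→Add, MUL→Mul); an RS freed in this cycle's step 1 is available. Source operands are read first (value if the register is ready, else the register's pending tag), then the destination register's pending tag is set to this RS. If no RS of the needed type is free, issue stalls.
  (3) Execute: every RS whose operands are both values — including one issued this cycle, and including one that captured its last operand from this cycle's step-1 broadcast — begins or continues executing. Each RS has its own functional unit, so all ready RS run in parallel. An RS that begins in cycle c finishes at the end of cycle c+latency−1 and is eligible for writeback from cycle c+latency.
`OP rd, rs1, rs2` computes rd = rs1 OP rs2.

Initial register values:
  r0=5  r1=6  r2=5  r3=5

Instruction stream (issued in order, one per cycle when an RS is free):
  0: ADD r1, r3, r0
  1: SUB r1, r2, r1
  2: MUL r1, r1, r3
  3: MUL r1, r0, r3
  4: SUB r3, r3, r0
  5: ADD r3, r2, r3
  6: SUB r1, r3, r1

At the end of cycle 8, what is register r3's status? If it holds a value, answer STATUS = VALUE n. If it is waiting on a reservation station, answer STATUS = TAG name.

STATUS = TAG Add3

cycle 1: issue ADD r1<-Add1 // r0:5,r1:Add1,r2:5,r3:5
cycle 2: issue SUB r1<-Add2 // r0:5,r1:Add2,r2:5,r3:5
cycle 3: issue MUL r1<-Mul1 // r0:5,r1:Mul1,r2:5,r3:5
cycle 4: CDB Add1=10; issue MUL r1<-Mul2 // r0:5,r1:Mul2,r2:5,r3:5
cycle 5: issue SUB r3<-Add1 // r0:5,r1:Mul2,r2:5,r3:Add1
cycle 6: issue ADD r3<-Add3 // r0:5,r1:Mul2,r2:5,r3:Add3
cycle 7: CDB Add2=-5; issue SUB r1<-Add2 // r0:5,r1:Add2,r2:5,r3:Add3
cycle 8: CDB Add1=0 // r0:5,r1:Add2,r2:5,r3:Add3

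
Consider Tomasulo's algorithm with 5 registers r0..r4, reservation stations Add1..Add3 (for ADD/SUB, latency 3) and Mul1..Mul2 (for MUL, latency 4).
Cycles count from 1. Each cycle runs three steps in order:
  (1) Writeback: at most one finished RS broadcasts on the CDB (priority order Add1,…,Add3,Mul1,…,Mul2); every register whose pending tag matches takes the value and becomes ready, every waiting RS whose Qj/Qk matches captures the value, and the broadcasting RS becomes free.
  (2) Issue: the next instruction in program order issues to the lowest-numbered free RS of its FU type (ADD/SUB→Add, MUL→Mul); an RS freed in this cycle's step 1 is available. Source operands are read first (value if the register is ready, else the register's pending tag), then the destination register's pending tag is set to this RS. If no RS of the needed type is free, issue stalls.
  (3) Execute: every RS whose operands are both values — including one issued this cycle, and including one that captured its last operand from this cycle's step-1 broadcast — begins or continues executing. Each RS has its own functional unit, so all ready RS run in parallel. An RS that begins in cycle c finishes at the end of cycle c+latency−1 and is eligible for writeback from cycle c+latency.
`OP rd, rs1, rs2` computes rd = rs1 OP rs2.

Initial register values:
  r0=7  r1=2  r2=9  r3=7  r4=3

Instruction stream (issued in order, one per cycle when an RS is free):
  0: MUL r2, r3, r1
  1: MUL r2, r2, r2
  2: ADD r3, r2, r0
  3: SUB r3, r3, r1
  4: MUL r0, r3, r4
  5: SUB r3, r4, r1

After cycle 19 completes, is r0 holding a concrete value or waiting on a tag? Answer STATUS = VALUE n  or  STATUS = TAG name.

cycle 1: issue MUL r2<-Mul1 // r0:7,r1:2,r2:Mul1,r3:7,r4:3
cycle 2: issue MUL r2<-Mul2 // r0:7,r1:2,r2:Mul2,r3:7,r4:3
cycle 3: issue ADD r3<-Add1 // r0:7,r1:2,r2:Mul2,r3:Add1,r4:3
cycle 4: issue SUB r3<-Add2 // r0:7,r1:2,r2:Mul2,r3:Add2,r4:3
cycle 5: CDB Mul1=14; issue MUL r0<-Mul1 // r0:Mul1,r1:2,r2:Mul2,r3:Add2,r4:3
cycle 6: issue SUB r3<-Add3 // r0:Mul1,r1:2,r2:Mul2,r3:Add3,r4:3
cycle 7: - // r0:Mul1,r1:2,r2:Mul2,r3:Add3,r4:3
cycle 8: - // r0:Mul1,r1:2,r2:Mul2,r3:Add3,r4:3
cycle 9: CDB Add3=1 // r0:Mul1,r1:2,r2:Mul2,r3:1,r4:3
cycle 10: CDB Mul2=196 // r0:Mul1,r1:2,r2:196,r3:1,r4:3
cycle 11: - // r0:Mul1,r1:2,r2:196,r3:1,r4:3
cycle 12: - // r0:Mul1,r1:2,r2:196,r3:1,r4:3
cycle 13: CDB Add1=203 // r0:Mul1,r1:2,r2:196,r3:1,r4:3
cycle 14: - // r0:Mul1,r1:2,r2:196,r3:1,r4:3
cycle 15: - // r0:Mul1,r1:2,r2:196,r3:1,r4:3
cycle 16: CDB Add2=201 // r0:Mul1,r1:2,r2:196,r3:1,r4:3
cycle 17: - // r0:Mul1,r1:2,r2:196,r3:1,r4:3
cycle 18: - // r0:Mul1,r1:2,r2:196,r3:1,r4:3
cycle 19: - // r0:Mul1,r1:2,r2:196,r3:1,r4:3

STATUS = TAG Mul1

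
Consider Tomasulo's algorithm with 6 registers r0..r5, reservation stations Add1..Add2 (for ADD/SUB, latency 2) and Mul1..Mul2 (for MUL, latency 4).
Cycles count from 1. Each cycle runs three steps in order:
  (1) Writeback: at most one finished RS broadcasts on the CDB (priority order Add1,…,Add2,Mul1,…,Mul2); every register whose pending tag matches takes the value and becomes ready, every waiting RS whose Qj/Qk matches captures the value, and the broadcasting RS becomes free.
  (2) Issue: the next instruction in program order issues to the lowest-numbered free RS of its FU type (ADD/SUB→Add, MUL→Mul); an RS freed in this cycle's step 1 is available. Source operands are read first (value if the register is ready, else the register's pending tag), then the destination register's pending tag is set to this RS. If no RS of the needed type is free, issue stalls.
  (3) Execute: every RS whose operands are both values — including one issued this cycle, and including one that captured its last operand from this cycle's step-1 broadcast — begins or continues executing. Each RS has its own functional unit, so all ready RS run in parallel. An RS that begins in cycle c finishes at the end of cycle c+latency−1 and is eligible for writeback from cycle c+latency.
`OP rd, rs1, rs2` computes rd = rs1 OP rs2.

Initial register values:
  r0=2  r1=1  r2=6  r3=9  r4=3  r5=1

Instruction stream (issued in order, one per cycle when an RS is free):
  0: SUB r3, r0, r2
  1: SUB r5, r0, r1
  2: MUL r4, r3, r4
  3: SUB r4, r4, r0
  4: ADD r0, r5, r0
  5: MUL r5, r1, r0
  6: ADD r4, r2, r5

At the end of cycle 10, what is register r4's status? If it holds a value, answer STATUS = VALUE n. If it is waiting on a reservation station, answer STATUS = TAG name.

STATUS = TAG Add2

c1: issue SUB r3<-Add1 | r0:2,r1:1,r2:6,r3:Add1,r4:3,r5:1
c2: issue SUB r5<-Add2 | r0:2,r1:1,r2:6,r3:Add1,r4:3,r5:Add2
c3: CDB Add1=-4; issue MUL r4<-Mul1 | r0:2,r1:1,r2:6,r3:-4,r4:Mul1,r5:Add2
c4: CDB Add2=1; issue SUB r4<-Add1 | r0:2,r1:1,r2:6,r3:-4,r4:Add1,r5:1
c5: issue ADD r0<-Add2 | r0:Add2,r1:1,r2:6,r3:-4,r4:Add1,r5:1
c6: issue MUL r5<-Mul2 | r0:Add2,r1:1,r2:6,r3:-4,r4:Add1,r5:Mul2
c7: CDB Add2=3; issue ADD r4<-Add2 | r0:3,r1:1,r2:6,r3:-4,r4:Add2,r5:Mul2
c8: CDB Mul1=-12 | r0:3,r1:1,r2:6,r3:-4,r4:Add2,r5:Mul2
c9: - | r0:3,r1:1,r2:6,r3:-4,r4:Add2,r5:Mul2
c10: CDB Add1=-14 | r0:3,r1:1,r2:6,r3:-4,r4:Add2,r5:Mul2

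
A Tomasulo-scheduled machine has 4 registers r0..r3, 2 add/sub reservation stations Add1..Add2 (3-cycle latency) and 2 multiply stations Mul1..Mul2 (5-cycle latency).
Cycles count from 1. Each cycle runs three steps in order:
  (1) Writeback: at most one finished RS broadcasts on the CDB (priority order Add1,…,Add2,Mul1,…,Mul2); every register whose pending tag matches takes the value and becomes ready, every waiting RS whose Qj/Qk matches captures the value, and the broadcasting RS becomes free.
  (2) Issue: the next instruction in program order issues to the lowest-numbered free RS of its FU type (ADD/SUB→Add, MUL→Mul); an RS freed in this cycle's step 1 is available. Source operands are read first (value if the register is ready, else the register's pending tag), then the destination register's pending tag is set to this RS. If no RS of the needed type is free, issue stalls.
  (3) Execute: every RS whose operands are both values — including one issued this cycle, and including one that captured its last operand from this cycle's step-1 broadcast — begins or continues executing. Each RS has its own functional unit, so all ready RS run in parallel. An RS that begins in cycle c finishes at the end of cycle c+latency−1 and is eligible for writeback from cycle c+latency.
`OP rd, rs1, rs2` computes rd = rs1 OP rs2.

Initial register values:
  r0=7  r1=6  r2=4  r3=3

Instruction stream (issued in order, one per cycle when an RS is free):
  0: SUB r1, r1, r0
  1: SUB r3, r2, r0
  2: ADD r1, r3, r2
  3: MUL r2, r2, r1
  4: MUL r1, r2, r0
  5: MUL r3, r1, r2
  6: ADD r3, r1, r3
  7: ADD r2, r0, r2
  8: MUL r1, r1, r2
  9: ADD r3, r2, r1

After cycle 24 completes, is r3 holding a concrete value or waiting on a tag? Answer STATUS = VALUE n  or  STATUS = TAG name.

STATUS = TAG Add2

  c1: issue SUB r1<-Add1  regs: r0:7,r1:Add1,r2:4,r3:3
  c2: issue SUB r3<-Add2  regs: r0:7,r1:Add1,r2:4,r3:Add2
  c3: stall  regs: r0:7,r1:Add1,r2:4,r3:Add2
  c4: CDB Add1=-1; issue ADD r1<-Add1  regs: r0:7,r1:Add1,r2:4,r3:Add2
  c5: CDB Add2=-3; issue MUL r2<-Mul1  regs: r0:7,r1:Add1,r2:Mul1,r3:-3
  c6: issue MUL r1<-Mul2  regs: r0:7,r1:Mul2,r2:Mul1,r3:-3
  c7: stall  regs: r0:7,r1:Mul2,r2:Mul1,r3:-3
  c8: CDB Add1=1; stall  regs: r0:7,r1:Mul2,r2:Mul1,r3:-3
  c9: stall  regs: r0:7,r1:Mul2,r2:Mul1,r3:-3
  c10: stall  regs: r0:7,r1:Mul2,r2:Mul1,r3:-3
  c11: stall  regs: r0:7,r1:Mul2,r2:Mul1,r3:-3
  c12: stall  regs: r0:7,r1:Mul2,r2:Mul1,r3:-3
  c13: CDB Mul1=4; issue MUL r3<-Mul1  regs: r0:7,r1:Mul2,r2:4,r3:Mul1
  c14: issue ADD r3<-Add1  regs: r0:7,r1:Mul2,r2:4,r3:Add1
  c15: issue ADD r2<-Add2  regs: r0:7,r1:Mul2,r2:Add2,r3:Add1
  c16: stall  regs: r0:7,r1:Mul2,r2:Add2,r3:Add1
  c17: stall  regs: r0:7,r1:Mul2,r2:Add2,r3:Add1
  c18: CDB Add2=11; stall  regs: r0:7,r1:Mul2,r2:11,r3:Add1
  c19: CDB Mul2=28; issue MUL r1<-Mul2  regs: r0:7,r1:Mul2,r2:11,r3:Add1
  c20: issue ADD r3<-Add2  regs: r0:7,r1:Mul2,r2:11,r3:Add2
  c21: -  regs: r0:7,r1:Mul2,r2:11,r3:Add2
  c22: -  regs: r0:7,r1:Mul2,r2:11,r3:Add2
  c23: -  regs: r0:7,r1:Mul2,r2:11,r3:Add2
  c24: CDB Mul1=112  regs: r0:7,r1:Mul2,r2:11,r3:Add2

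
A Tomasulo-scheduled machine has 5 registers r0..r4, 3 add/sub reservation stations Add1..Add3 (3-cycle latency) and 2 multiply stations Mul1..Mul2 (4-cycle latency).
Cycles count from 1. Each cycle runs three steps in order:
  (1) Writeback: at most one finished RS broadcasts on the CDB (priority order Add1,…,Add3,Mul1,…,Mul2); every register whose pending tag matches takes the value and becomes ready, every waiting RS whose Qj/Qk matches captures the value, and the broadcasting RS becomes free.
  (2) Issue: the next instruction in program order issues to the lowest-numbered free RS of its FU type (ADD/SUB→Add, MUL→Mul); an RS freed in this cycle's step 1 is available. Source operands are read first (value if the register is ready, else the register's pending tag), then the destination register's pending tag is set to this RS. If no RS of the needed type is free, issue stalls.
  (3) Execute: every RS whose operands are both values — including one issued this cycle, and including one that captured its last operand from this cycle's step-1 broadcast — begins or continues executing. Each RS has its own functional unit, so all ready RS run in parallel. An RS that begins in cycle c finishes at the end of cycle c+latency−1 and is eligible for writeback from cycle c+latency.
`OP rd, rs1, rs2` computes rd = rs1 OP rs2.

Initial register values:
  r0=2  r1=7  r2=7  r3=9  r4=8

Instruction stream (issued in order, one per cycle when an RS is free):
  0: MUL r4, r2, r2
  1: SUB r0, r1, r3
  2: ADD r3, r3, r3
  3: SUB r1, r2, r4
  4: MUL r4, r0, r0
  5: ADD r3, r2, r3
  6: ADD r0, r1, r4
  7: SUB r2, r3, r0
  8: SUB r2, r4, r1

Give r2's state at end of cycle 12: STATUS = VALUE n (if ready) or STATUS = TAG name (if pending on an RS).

  c1: issue MUL r4<-Mul1  regs: r0:2,r1:7,r2:7,r3:9,r4:Mul1
  c2: issue SUB r0<-Add1  regs: r0:Add1,r1:7,r2:7,r3:9,r4:Mul1
  c3: issue ADD r3<-Add2  regs: r0:Add1,r1:7,r2:7,r3:Add2,r4:Mul1
  c4: issue SUB r1<-Add3  regs: r0:Add1,r1:Add3,r2:7,r3:Add2,r4:Mul1
  c5: CDB Add1=-2; issue MUL r4<-Mul2  regs: r0:-2,r1:Add3,r2:7,r3:Add2,r4:Mul2
  c6: CDB Add2=18; issue ADD r3<-Add1  regs: r0:-2,r1:Add3,r2:7,r3:Add1,r4:Mul2
  c7: CDB Mul1=49; issue ADD r0<-Add2  regs: r0:Add2,r1:Add3,r2:7,r3:Add1,r4:Mul2
  c8: stall  regs: r0:Add2,r1:Add3,r2:7,r3:Add1,r4:Mul2
  c9: CDB Add1=25; issue SUB r2<-Add1  regs: r0:Add2,r1:Add3,r2:Add1,r3:25,r4:Mul2
  c10: CDB Add3=-42; issue SUB r2<-Add3  regs: r0:Add2,r1:-42,r2:Add3,r3:25,r4:Mul2
  c11: CDB Mul2=4  regs: r0:Add2,r1:-42,r2:Add3,r3:25,r4:4
  c12: -  regs: r0:Add2,r1:-42,r2:Add3,r3:25,r4:4

STATUS = TAG Add3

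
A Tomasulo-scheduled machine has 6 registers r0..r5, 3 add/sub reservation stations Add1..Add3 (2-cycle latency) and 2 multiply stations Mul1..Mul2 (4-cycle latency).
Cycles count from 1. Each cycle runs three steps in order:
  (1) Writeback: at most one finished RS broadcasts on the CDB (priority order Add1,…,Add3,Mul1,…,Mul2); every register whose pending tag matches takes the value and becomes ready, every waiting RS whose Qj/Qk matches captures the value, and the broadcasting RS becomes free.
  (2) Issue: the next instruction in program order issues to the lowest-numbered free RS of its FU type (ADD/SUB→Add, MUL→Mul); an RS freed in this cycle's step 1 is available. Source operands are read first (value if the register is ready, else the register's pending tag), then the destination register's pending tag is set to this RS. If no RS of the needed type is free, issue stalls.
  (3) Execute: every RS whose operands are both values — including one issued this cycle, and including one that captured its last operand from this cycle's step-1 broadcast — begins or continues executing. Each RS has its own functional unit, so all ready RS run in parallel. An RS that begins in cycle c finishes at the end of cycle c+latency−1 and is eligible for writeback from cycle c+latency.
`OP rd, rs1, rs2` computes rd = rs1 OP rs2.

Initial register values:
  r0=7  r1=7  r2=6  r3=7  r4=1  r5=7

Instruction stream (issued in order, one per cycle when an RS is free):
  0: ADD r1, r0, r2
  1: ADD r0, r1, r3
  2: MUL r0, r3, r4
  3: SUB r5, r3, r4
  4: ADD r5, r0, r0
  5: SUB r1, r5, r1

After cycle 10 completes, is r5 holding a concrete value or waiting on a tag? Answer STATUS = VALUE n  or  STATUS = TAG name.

  c1: issue ADD r1<-Add1  regs: r0:7,r1:Add1,r2:6,r3:7,r4:1,r5:7
  c2: issue ADD r0<-Add2  regs: r0:Add2,r1:Add1,r2:6,r3:7,r4:1,r5:7
  c3: CDB Add1=13; issue MUL r0<-Mul1  regs: r0:Mul1,r1:13,r2:6,r3:7,r4:1,r5:7
  c4: issue SUB r5<-Add1  regs: r0:Mul1,r1:13,r2:6,r3:7,r4:1,r5:Add1
  c5: CDB Add2=20; issue ADD r5<-Add2  regs: r0:Mul1,r1:13,r2:6,r3:7,r4:1,r5:Add2
  c6: CDB Add1=6; issue SUB r1<-Add1  regs: r0:Mul1,r1:Add1,r2:6,r3:7,r4:1,r5:Add2
  c7: CDB Mul1=7  regs: r0:7,r1:Add1,r2:6,r3:7,r4:1,r5:Add2
  c8: -  regs: r0:7,r1:Add1,r2:6,r3:7,r4:1,r5:Add2
  c9: CDB Add2=14  regs: r0:7,r1:Add1,r2:6,r3:7,r4:1,r5:14
  c10: -  regs: r0:7,r1:Add1,r2:6,r3:7,r4:1,r5:14

STATUS = VALUE 14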